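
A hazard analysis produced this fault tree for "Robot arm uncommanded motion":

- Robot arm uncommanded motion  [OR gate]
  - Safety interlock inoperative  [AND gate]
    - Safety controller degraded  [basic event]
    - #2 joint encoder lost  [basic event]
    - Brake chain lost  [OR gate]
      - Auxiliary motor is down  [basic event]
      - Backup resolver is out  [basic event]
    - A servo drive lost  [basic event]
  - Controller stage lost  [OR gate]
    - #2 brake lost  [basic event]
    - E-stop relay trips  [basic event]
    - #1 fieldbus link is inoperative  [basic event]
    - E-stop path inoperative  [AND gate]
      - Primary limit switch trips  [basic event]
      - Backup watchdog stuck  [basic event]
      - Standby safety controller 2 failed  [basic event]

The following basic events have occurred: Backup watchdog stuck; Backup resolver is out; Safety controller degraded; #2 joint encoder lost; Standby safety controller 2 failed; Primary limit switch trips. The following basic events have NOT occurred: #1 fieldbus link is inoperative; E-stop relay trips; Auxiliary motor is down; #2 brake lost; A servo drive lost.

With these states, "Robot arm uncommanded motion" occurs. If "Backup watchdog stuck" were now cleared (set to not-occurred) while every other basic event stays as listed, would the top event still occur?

No

Counterfactual: set "Backup watchdog stuck" to not occurred.
Brake chain lost [OR]: Auxiliary motor is down=not, Backup resolver is out=occurs → at least one input occurs → occurs.
Safety interlock inoperative [AND]: Safety controller degraded=occurs, #2 joint encoder lost=occurs, Brake chain lost=occurs, A servo drive lost=not → not all inputs occur → does not occur.
E-stop path inoperative [AND]: Primary limit switch trips=occurs, Backup watchdog stuck=not, Standby safety controller 2 failed=occurs → not all inputs occur → does not occur.
Controller stage lost [OR]: #2 brake lost=not, E-stop relay trips=not, #1 fieldbus link is inoperative=not, E-stop path inoperative=not → no input occurs → does not occur.
Robot arm uncommanded motion [OR]: Safety interlock inoperative=not, Controller stage lost=not → no input occurs → does not occur.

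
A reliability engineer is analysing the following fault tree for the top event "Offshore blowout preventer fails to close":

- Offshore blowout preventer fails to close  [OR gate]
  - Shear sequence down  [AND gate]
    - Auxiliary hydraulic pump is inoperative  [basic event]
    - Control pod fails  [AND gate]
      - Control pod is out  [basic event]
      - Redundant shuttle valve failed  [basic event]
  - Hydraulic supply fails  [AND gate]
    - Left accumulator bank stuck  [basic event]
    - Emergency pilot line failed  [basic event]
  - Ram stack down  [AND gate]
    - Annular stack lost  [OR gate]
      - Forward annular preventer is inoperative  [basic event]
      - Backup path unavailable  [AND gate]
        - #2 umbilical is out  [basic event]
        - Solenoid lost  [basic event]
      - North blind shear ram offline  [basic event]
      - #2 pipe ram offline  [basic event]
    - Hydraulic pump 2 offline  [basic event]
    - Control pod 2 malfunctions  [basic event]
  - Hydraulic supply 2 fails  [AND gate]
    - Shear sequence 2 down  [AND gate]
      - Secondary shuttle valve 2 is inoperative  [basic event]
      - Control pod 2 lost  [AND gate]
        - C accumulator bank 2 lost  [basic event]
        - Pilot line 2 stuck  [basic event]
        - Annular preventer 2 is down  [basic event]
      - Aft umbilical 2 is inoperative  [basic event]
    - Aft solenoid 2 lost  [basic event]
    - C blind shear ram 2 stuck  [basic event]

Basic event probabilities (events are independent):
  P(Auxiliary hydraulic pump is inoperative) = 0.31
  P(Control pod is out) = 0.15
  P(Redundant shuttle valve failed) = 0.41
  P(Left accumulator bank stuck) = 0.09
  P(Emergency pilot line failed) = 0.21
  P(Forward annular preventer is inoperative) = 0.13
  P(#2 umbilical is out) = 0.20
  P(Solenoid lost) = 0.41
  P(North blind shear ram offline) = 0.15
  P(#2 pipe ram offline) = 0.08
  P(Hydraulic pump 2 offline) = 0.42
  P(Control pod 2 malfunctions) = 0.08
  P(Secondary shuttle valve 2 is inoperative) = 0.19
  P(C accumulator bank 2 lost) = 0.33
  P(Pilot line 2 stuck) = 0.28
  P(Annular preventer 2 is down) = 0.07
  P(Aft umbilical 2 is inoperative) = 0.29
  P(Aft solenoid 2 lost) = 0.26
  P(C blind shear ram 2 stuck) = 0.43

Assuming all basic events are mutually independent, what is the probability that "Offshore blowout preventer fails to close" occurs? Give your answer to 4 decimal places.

P(Control pod fails) [AND] = 0.15 × 0.41 = 0.061500
P(Shear sequence down) [AND] = 0.31 × 0.061500 = 0.019065
P(Hydraulic supply fails) [AND] = 0.09 × 0.21 = 0.018900
P(Backup path unavailable) [AND] = 0.20 × 0.41 = 0.082000
P(Annular stack lost) [OR] = 1 − (1−0.13) × (1−0.082000) × (1−0.15) × (1−0.08) = 0.375448
P(Ram stack down) [AND] = 0.375448 × 0.42 × 0.08 = 0.012615
P(Control pod 2 lost) [AND] = 0.33 × 0.28 × 0.07 = 0.006468
P(Shear sequence 2 down) [AND] = 0.19 × 0.006468 × 0.29 = 0.000356
P(Hydraulic supply 2 fails) [AND] = 0.000356 × 0.26 × 0.43 = 0.000040
P(Offshore blowout preventer fails to close) [OR] = 1 − (1−0.019065) × (1−0.018900) × (1−0.012615) × (1−0.000040) = 0.049783
Rounded to 4 decimal places: P(Offshore blowout preventer fails to close) ≈ 0.0498.

0.0498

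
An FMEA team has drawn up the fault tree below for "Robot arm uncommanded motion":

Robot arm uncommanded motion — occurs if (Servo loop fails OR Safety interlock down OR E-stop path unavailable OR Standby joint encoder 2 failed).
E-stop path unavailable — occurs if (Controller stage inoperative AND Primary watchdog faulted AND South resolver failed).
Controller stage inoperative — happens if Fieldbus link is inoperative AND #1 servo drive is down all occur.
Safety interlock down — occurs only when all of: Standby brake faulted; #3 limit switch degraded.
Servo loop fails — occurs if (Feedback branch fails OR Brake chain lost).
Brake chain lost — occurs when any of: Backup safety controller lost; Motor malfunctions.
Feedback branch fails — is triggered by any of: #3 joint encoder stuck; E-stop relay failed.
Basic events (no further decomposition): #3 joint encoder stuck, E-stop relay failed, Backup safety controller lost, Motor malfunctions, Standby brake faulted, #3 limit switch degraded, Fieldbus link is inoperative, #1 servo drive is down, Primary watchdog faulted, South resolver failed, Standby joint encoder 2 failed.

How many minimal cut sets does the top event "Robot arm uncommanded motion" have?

Feedback branch fails [OR]: union of children's cut sets → 2 cut set(s).
Brake chain lost [OR]: union of children's cut sets → 2 cut set(s).
Servo loop fails [OR]: union of children's cut sets → 4 cut set(s).
Safety interlock down [AND]: one cut set from each child combined → 1 × 1 = 1 cut set(s).
Controller stage inoperative [AND]: one cut set from each child combined → 1 × 1 = 1 cut set(s).
E-stop path unavailable [AND]: one cut set from each child combined → 1 × 1 × 1 = 1 cut set(s).
Robot arm uncommanded motion [OR]: union of children's cut sets → 7 cut set(s).
Minimal cut sets: {#3 joint encoder stuck}; {E-stop relay failed}; {Backup safety controller lost}; {Motor malfunctions}; {#3 limit switch degraded, Standby brake faulted}; {#1 servo drive is down, Fieldbus link is inoperative, Primary watchdog faulted, South resolver failed}; {Standby joint encoder 2 failed}.

7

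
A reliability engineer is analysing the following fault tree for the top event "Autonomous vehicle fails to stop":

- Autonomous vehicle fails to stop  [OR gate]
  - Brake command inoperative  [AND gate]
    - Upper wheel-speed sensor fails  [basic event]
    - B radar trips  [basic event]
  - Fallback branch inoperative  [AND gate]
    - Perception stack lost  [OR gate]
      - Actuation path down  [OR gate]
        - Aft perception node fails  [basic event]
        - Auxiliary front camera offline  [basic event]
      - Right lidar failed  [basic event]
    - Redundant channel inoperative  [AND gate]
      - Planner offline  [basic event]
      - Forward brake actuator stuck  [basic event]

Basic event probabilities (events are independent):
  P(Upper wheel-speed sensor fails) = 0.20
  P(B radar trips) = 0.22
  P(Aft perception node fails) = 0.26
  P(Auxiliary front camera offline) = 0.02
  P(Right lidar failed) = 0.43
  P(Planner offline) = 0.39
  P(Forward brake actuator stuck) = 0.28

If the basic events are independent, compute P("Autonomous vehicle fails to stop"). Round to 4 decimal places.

0.1052

P(Brake command inoperative) [AND] = 0.20 × 0.22 = 0.044000
P(Actuation path down) [OR] = 1 − (1−0.26) × (1−0.02) = 0.274800
P(Perception stack lost) [OR] = 1 − (1−0.274800) × (1−0.43) = 0.586636
P(Redundant channel inoperative) [AND] = 0.39 × 0.28 = 0.109200
P(Fallback branch inoperative) [AND] = 0.586636 × 0.109200 = 0.064061
P(Autonomous vehicle fails to stop) [OR] = 1 − (1−0.044000) × (1−0.064061) = 0.105242
Rounded to 4 decimal places: P(Autonomous vehicle fails to stop) ≈ 0.1052.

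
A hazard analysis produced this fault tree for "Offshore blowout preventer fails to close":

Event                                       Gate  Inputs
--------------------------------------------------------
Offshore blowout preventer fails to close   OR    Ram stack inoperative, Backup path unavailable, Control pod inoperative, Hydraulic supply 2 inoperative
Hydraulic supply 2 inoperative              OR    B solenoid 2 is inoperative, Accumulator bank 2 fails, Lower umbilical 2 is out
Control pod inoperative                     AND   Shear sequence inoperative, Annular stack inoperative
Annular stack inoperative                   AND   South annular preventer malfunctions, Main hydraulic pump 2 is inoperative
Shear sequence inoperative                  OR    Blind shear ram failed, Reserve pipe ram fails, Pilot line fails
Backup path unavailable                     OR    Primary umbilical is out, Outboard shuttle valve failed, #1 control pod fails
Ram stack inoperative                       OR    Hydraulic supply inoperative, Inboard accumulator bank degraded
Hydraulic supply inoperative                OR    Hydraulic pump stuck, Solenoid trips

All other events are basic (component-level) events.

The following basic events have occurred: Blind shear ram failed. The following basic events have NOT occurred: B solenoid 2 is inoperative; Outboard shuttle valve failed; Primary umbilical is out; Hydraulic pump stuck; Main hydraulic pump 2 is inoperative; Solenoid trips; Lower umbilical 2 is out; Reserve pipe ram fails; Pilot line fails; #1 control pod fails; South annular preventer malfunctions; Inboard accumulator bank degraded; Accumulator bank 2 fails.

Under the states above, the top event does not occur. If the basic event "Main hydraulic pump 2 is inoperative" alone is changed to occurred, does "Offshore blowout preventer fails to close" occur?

No

Counterfactual: set "Main hydraulic pump 2 is inoperative" to occurred.
Hydraulic supply inoperative [OR]: Hydraulic pump stuck=not, Solenoid trips=not → no input occurs → does not occur.
Ram stack inoperative [OR]: Hydraulic supply inoperative=not, Inboard accumulator bank degraded=not → no input occurs → does not occur.
Backup path unavailable [OR]: Primary umbilical is out=not, Outboard shuttle valve failed=not, #1 control pod fails=not → no input occurs → does not occur.
Shear sequence inoperative [OR]: Blind shear ram failed=occurs, Reserve pipe ram fails=not, Pilot line fails=not → at least one input occurs → occurs.
Annular stack inoperative [AND]: South annular preventer malfunctions=not, Main hydraulic pump 2 is inoperative=occurs → not all inputs occur → does not occur.
Control pod inoperative [AND]: Shear sequence inoperative=occurs, Annular stack inoperative=not → not all inputs occur → does not occur.
Hydraulic supply 2 inoperative [OR]: B solenoid 2 is inoperative=not, Accumulator bank 2 fails=not, Lower umbilical 2 is out=not → no input occurs → does not occur.
Offshore blowout preventer fails to close [OR]: Ram stack inoperative=not, Backup path unavailable=not, Control pod inoperative=not, Hydraulic supply 2 inoperative=not → no input occurs → does not occur.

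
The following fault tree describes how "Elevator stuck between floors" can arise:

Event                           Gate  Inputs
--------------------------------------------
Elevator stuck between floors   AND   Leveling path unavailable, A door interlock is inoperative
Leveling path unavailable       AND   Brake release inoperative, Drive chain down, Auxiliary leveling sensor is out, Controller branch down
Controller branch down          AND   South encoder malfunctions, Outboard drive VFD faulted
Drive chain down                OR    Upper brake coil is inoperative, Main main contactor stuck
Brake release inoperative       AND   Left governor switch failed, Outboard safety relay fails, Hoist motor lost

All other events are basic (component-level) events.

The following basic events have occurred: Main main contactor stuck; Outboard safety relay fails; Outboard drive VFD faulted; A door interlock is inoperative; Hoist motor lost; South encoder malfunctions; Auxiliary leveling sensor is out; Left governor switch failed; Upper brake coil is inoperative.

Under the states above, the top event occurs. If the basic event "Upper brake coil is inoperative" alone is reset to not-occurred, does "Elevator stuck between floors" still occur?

Yes

Counterfactual: set "Upper brake coil is inoperative" to not occurred.
Brake release inoperative [AND]: Left governor switch failed=occurs, Outboard safety relay fails=occurs, Hoist motor lost=occurs → all inputs occur → occurs.
Drive chain down [OR]: Upper brake coil is inoperative=not, Main main contactor stuck=occurs → at least one input occurs → occurs.
Controller branch down [AND]: South encoder malfunctions=occurs, Outboard drive VFD faulted=occurs → all inputs occur → occurs.
Leveling path unavailable [AND]: Brake release inoperative=occurs, Drive chain down=occurs, Auxiliary leveling sensor is out=occurs, Controller branch down=occurs → all inputs occur → occurs.
Elevator stuck between floors [AND]: Leveling path unavailable=occurs, A door interlock is inoperative=occurs → all inputs occur → occurs.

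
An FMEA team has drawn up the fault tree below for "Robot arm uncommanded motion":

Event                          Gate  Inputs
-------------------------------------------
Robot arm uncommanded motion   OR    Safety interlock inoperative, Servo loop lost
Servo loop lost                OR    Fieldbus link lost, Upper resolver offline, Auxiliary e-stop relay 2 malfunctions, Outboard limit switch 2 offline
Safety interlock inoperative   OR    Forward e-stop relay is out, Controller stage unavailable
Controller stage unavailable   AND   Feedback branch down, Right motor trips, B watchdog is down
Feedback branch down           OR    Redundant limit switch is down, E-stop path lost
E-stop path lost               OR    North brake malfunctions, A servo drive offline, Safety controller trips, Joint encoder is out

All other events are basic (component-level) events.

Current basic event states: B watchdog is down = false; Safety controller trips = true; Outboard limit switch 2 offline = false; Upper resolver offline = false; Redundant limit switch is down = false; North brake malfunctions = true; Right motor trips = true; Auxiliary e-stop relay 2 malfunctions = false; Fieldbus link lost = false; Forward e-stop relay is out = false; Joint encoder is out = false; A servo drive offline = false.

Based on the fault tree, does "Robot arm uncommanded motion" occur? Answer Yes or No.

E-stop path lost [OR]: North brake malfunctions=occurs, A servo drive offline=not, Safety controller trips=occurs, Joint encoder is out=not → at least one input occurs → occurs.
Feedback branch down [OR]: Redundant limit switch is down=not, E-stop path lost=occurs → at least one input occurs → occurs.
Controller stage unavailable [AND]: Feedback branch down=occurs, Right motor trips=occurs, B watchdog is down=not → not all inputs occur → does not occur.
Safety interlock inoperative [OR]: Forward e-stop relay is out=not, Controller stage unavailable=not → no input occurs → does not occur.
Servo loop lost [OR]: Fieldbus link lost=not, Upper resolver offline=not, Auxiliary e-stop relay 2 malfunctions=not, Outboard limit switch 2 offline=not → no input occurs → does not occur.
Robot arm uncommanded motion [OR]: Safety interlock inoperative=not, Servo loop lost=not → no input occurs → does not occur.

No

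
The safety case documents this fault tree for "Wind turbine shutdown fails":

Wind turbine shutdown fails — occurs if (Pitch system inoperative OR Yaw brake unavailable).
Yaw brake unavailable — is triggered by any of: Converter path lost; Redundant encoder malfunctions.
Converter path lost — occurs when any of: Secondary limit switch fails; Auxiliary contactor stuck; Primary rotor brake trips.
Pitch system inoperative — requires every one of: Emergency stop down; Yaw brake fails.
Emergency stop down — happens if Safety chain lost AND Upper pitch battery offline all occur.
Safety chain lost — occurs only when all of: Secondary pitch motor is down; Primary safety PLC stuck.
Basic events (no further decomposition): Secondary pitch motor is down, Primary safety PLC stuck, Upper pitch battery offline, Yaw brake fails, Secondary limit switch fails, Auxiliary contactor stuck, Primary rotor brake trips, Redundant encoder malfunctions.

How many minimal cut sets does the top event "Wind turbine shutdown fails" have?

Safety chain lost [AND]: one cut set from each child combined → 1 × 1 = 1 cut set(s).
Emergency stop down [AND]: one cut set from each child combined → 1 × 1 = 1 cut set(s).
Pitch system inoperative [AND]: one cut set from each child combined → 1 × 1 = 1 cut set(s).
Converter path lost [OR]: union of children's cut sets → 3 cut set(s).
Yaw brake unavailable [OR]: union of children's cut sets → 4 cut set(s).
Wind turbine shutdown fails [OR]: union of children's cut sets → 5 cut set(s).
Minimal cut sets: {Primary safety PLC stuck, Secondary pitch motor is down, Upper pitch battery offline, Yaw brake fails}; {Secondary limit switch fails}; {Auxiliary contactor stuck}; {Primary rotor brake trips}; {Redundant encoder malfunctions}.

5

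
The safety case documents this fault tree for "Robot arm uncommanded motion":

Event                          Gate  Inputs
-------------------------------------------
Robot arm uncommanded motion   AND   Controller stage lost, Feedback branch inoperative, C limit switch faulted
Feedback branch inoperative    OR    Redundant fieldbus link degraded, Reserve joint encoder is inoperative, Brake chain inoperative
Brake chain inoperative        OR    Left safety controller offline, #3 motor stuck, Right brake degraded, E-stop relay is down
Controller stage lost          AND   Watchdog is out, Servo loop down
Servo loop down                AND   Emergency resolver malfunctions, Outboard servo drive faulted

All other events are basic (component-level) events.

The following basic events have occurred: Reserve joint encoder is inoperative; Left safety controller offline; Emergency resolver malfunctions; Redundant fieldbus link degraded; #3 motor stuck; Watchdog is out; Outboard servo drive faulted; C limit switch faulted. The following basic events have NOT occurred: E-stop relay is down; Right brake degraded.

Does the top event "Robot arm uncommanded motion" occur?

Servo loop down [AND]: Emergency resolver malfunctions=occurs, Outboard servo drive faulted=occurs → all inputs occur → occurs.
Controller stage lost [AND]: Watchdog is out=occurs, Servo loop down=occurs → all inputs occur → occurs.
Brake chain inoperative [OR]: Left safety controller offline=occurs, #3 motor stuck=occurs, Right brake degraded=not, E-stop relay is down=not → at least one input occurs → occurs.
Feedback branch inoperative [OR]: Redundant fieldbus link degraded=occurs, Reserve joint encoder is inoperative=occurs, Brake chain inoperative=occurs → at least one input occurs → occurs.
Robot arm uncommanded motion [AND]: Controller stage lost=occurs, Feedback branch inoperative=occurs, C limit switch faulted=occurs → all inputs occur → occurs.

Yes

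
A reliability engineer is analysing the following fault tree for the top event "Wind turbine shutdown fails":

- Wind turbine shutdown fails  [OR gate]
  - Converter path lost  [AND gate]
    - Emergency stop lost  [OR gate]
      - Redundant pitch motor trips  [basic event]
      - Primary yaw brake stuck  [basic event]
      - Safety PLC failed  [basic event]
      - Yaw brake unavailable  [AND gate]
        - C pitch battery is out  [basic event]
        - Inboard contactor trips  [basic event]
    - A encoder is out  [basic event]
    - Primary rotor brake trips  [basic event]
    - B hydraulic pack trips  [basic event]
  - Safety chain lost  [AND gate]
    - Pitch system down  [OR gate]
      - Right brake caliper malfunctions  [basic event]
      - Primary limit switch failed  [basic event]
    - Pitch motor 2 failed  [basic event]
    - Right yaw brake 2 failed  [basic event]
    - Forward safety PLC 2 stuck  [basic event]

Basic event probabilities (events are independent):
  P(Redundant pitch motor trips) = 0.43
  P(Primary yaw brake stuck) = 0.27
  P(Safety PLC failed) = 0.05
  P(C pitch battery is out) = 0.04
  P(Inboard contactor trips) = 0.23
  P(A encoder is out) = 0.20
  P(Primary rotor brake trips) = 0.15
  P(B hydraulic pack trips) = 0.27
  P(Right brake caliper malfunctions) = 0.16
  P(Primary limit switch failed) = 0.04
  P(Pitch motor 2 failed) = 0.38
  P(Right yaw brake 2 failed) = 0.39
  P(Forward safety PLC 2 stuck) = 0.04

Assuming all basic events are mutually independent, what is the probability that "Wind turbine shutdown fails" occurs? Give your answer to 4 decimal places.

P(Yaw brake unavailable) [AND] = 0.04 × 0.23 = 0.009200
P(Emergency stop lost) [OR] = 1 − (1−0.43) × (1−0.27) × (1−0.05) × (1−0.009200) = 0.608342
P(Converter path lost) [AND] = 0.608342 × 0.20 × 0.15 × 0.27 = 0.004928
P(Pitch system down) [OR] = 1 − (1−0.16) × (1−0.04) = 0.193600
P(Safety chain lost) [AND] = 0.193600 × 0.38 × 0.39 × 0.04 = 0.001148
P(Wind turbine shutdown fails) [OR] = 1 − (1−0.004928) × (1−0.001148) = 0.006070
Rounded to 4 decimal places: P(Wind turbine shutdown fails) ≈ 0.0061.

0.0061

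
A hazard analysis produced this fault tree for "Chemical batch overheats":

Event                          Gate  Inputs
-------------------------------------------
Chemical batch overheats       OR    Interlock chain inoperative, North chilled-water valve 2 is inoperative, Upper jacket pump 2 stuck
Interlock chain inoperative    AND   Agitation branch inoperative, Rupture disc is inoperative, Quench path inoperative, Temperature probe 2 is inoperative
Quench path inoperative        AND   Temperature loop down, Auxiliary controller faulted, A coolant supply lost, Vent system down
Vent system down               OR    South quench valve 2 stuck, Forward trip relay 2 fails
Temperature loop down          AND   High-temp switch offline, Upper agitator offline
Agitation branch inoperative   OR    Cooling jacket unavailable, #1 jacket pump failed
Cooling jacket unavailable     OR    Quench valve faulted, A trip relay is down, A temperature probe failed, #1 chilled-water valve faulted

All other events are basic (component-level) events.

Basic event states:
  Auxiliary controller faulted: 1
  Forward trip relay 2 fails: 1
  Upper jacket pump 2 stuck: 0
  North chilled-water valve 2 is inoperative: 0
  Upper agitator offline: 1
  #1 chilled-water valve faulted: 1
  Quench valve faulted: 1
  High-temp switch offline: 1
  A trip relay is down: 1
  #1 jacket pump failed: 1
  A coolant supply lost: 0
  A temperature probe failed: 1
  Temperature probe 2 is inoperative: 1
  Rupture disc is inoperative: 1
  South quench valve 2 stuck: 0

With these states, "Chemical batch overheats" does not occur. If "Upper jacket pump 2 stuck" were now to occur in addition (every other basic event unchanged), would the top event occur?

Counterfactual: set "Upper jacket pump 2 stuck" to occurred.
Cooling jacket unavailable [OR]: Quench valve faulted=occurs, A trip relay is down=occurs, A temperature probe failed=occurs, #1 chilled-water valve faulted=occurs → at least one input occurs → occurs.
Agitation branch inoperative [OR]: Cooling jacket unavailable=occurs, #1 jacket pump failed=occurs → at least one input occurs → occurs.
Temperature loop down [AND]: High-temp switch offline=occurs, Upper agitator offline=occurs → all inputs occur → occurs.
Vent system down [OR]: South quench valve 2 stuck=not, Forward trip relay 2 fails=occurs → at least one input occurs → occurs.
Quench path inoperative [AND]: Temperature loop down=occurs, Auxiliary controller faulted=occurs, A coolant supply lost=not, Vent system down=occurs → not all inputs occur → does not occur.
Interlock chain inoperative [AND]: Agitation branch inoperative=occurs, Rupture disc is inoperative=occurs, Quench path inoperative=not, Temperature probe 2 is inoperative=occurs → not all inputs occur → does not occur.
Chemical batch overheats [OR]: Interlock chain inoperative=not, North chilled-water valve 2 is inoperative=not, Upper jacket pump 2 stuck=occurs → at least one input occurs → occurs.

Yes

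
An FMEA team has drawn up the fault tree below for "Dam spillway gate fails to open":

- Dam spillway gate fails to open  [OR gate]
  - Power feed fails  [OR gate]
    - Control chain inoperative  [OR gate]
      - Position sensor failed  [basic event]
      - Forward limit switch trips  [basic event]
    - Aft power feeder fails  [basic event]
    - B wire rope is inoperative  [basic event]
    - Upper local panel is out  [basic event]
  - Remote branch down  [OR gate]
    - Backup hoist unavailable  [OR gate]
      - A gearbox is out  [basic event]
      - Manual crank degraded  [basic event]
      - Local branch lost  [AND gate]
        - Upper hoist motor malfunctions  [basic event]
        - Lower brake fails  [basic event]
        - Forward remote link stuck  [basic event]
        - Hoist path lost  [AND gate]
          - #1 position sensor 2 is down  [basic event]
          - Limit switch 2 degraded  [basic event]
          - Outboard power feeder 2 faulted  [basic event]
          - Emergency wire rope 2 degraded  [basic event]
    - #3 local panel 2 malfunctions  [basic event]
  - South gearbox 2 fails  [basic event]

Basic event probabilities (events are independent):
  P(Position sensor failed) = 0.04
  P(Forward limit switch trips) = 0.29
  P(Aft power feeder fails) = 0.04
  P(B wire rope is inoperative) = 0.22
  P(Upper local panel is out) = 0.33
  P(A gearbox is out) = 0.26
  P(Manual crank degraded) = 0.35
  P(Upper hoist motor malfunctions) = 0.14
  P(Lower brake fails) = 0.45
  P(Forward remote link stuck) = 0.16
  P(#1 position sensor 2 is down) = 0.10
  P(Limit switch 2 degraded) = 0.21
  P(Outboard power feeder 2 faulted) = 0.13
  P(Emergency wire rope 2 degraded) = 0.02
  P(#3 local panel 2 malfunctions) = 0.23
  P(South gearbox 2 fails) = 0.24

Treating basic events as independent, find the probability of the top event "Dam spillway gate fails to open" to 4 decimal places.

0.9037

P(Control chain inoperative) [OR] = 1 − (1−0.04) × (1−0.29) = 0.318400
P(Power feed fails) [OR] = 1 − (1−0.318400) × (1−0.04) × (1−0.22) × (1−0.33) = 0.658044
P(Hoist path lost) [AND] = 0.10 × 0.21 × 0.13 × 0.02 = 0.000055
P(Local branch lost) [AND] = 0.14 × 0.45 × 0.16 × 0.000055 = 0.000001
P(Backup hoist unavailable) [OR] = 1 − (1−0.26) × (1−0.35) × (1−0.000001) = 0.519000
P(Remote branch down) [OR] = 1 − (1−0.519000) × (1−0.23) = 0.629630
P(Dam spillway gate fails to open) [OR] = 1 − (1−0.658044) × (1−0.629630) × (1−0.24) = 0.903746
Rounded to 4 decimal places: P(Dam spillway gate fails to open) ≈ 0.9037.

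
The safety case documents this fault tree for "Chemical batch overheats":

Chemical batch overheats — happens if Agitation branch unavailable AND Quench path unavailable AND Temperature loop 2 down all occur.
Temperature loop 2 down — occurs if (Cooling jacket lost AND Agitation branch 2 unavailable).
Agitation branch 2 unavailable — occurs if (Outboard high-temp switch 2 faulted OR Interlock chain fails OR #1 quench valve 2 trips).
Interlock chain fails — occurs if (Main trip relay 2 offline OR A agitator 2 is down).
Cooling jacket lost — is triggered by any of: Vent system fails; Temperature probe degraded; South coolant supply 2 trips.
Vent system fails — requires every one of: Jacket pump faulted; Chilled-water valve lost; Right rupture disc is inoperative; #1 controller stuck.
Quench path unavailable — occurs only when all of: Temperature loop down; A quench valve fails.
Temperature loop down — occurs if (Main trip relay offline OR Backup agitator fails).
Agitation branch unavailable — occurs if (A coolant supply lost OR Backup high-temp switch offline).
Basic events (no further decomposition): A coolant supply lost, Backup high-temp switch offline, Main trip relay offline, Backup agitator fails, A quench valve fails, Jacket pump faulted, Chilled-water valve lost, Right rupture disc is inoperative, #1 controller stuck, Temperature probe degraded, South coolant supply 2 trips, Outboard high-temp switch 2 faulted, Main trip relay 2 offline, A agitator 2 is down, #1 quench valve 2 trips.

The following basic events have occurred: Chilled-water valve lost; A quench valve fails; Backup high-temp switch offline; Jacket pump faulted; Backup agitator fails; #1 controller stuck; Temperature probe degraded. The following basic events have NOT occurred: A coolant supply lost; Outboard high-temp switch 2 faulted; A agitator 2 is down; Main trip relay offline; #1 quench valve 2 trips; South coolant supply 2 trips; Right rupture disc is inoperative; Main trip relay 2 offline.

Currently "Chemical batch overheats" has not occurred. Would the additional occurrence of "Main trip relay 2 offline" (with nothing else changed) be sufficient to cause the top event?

Yes

Counterfactual: set "Main trip relay 2 offline" to occurred.
Agitation branch unavailable [OR]: A coolant supply lost=not, Backup high-temp switch offline=occurs → at least one input occurs → occurs.
Temperature loop down [OR]: Main trip relay offline=not, Backup agitator fails=occurs → at least one input occurs → occurs.
Quench path unavailable [AND]: Temperature loop down=occurs, A quench valve fails=occurs → all inputs occur → occurs.
Vent system fails [AND]: Jacket pump faulted=occurs, Chilled-water valve lost=occurs, Right rupture disc is inoperative=not, #1 controller stuck=occurs → not all inputs occur → does not occur.
Cooling jacket lost [OR]: Vent system fails=not, Temperature probe degraded=occurs, South coolant supply 2 trips=not → at least one input occurs → occurs.
Interlock chain fails [OR]: Main trip relay 2 offline=occurs, A agitator 2 is down=not → at least one input occurs → occurs.
Agitation branch 2 unavailable [OR]: Outboard high-temp switch 2 faulted=not, Interlock chain fails=occurs, #1 quench valve 2 trips=not → at least one input occurs → occurs.
Temperature loop 2 down [AND]: Cooling jacket lost=occurs, Agitation branch 2 unavailable=occurs → all inputs occur → occurs.
Chemical batch overheats [AND]: Agitation branch unavailable=occurs, Quench path unavailable=occurs, Temperature loop 2 down=occurs → all inputs occur → occurs.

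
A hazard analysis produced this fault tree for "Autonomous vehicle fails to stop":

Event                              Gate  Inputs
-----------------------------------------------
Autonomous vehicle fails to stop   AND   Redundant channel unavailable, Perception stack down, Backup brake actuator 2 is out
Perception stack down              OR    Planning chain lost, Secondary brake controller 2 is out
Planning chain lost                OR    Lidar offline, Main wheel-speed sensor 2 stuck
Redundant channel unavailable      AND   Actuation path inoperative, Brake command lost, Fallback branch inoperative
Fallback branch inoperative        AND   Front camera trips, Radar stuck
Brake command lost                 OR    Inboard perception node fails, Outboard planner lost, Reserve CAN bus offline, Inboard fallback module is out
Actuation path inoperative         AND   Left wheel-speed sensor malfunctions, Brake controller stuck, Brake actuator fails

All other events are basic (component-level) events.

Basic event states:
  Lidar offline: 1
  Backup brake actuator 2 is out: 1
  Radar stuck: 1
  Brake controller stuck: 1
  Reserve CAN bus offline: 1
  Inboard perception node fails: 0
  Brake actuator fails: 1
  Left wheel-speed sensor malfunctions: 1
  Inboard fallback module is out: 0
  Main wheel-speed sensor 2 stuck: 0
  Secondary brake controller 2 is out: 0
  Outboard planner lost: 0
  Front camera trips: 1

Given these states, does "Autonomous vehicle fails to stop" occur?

Actuation path inoperative [AND]: Left wheel-speed sensor malfunctions=occurs, Brake controller stuck=occurs, Brake actuator fails=occurs → all inputs occur → occurs.
Brake command lost [OR]: Inboard perception node fails=not, Outboard planner lost=not, Reserve CAN bus offline=occurs, Inboard fallback module is out=not → at least one input occurs → occurs.
Fallback branch inoperative [AND]: Front camera trips=occurs, Radar stuck=occurs → all inputs occur → occurs.
Redundant channel unavailable [AND]: Actuation path inoperative=occurs, Brake command lost=occurs, Fallback branch inoperative=occurs → all inputs occur → occurs.
Planning chain lost [OR]: Lidar offline=occurs, Main wheel-speed sensor 2 stuck=not → at least one input occurs → occurs.
Perception stack down [OR]: Planning chain lost=occurs, Secondary brake controller 2 is out=not → at least one input occurs → occurs.
Autonomous vehicle fails to stop [AND]: Redundant channel unavailable=occurs, Perception stack down=occurs, Backup brake actuator 2 is out=occurs → all inputs occur → occurs.

Yes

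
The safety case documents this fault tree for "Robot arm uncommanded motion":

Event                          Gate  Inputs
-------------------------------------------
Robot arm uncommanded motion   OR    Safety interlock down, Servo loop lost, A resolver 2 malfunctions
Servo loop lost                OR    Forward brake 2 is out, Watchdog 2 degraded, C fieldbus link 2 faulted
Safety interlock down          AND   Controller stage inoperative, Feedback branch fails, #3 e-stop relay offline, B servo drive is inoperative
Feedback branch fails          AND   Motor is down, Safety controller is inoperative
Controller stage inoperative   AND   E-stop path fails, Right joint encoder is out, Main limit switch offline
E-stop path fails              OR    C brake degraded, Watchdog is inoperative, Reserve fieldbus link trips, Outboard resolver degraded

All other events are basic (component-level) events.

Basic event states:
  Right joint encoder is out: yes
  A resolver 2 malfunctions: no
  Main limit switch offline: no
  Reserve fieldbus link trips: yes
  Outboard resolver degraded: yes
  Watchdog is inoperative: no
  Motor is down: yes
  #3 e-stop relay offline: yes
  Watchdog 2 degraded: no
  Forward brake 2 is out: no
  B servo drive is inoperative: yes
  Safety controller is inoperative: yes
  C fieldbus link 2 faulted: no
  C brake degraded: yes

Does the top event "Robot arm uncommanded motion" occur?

No

E-stop path fails [OR]: C brake degraded=occurs, Watchdog is inoperative=not, Reserve fieldbus link trips=occurs, Outboard resolver degraded=occurs → at least one input occurs → occurs.
Controller stage inoperative [AND]: E-stop path fails=occurs, Right joint encoder is out=occurs, Main limit switch offline=not → not all inputs occur → does not occur.
Feedback branch fails [AND]: Motor is down=occurs, Safety controller is inoperative=occurs → all inputs occur → occurs.
Safety interlock down [AND]: Controller stage inoperative=not, Feedback branch fails=occurs, #3 e-stop relay offline=occurs, B servo drive is inoperative=occurs → not all inputs occur → does not occur.
Servo loop lost [OR]: Forward brake 2 is out=not, Watchdog 2 degraded=not, C fieldbus link 2 faulted=not → no input occurs → does not occur.
Robot arm uncommanded motion [OR]: Safety interlock down=not, Servo loop lost=not, A resolver 2 malfunctions=not → no input occurs → does not occur.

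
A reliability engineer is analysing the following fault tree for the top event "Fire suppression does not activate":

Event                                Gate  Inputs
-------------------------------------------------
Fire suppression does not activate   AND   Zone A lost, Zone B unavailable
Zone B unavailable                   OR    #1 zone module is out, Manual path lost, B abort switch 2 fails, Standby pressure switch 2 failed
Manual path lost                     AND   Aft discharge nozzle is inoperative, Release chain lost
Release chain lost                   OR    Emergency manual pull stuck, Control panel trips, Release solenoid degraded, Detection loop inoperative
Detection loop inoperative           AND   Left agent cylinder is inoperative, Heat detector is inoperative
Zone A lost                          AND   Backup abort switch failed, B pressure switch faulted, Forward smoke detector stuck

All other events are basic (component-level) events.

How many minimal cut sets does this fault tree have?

Zone A lost [AND]: one cut set from each child combined → 1 × 1 × 1 = 1 cut set(s).
Detection loop inoperative [AND]: one cut set from each child combined → 1 × 1 = 1 cut set(s).
Release chain lost [OR]: union of children's cut sets → 4 cut set(s).
Manual path lost [AND]: one cut set from each child combined → 1 × 4 = 4 cut set(s).
Zone B unavailable [OR]: union of children's cut sets → 7 cut set(s).
Fire suppression does not activate [AND]: one cut set from each child combined → 1 × 7 = 7 cut set(s).
Minimal cut sets: {#1 zone module is out, B pressure switch faulted, Backup abort switch failed, Forward smoke detector stuck}; {Aft discharge nozzle is inoperative, B pressure switch faulted, Backup abort switch failed, Emergency manual pull stuck, Forward smoke detector stuck}; {Aft discharge nozzle is inoperative, B pressure switch faulted, Backup abort switch failed, Control panel trips, Forward smoke detector stuck}; {Aft discharge nozzle is inoperative, B pressure switch faulted, Backup abort switch failed, Forward smoke detector stuck, Release solenoid degraded}; {Aft discharge nozzle is inoperative, B pressure switch faulted, Backup abort switch failed, Forward smoke detector stuck, Heat detector is inoperative, Left agent cylinder is inoperative}; {B abort switch 2 fails, B pressure switch faulted, Backup abort switch failed, Forward smoke detector stuck}; {B pressure switch faulted, Backup abort switch failed, Forward smoke detector stuck, Standby pressure switch 2 failed}.

7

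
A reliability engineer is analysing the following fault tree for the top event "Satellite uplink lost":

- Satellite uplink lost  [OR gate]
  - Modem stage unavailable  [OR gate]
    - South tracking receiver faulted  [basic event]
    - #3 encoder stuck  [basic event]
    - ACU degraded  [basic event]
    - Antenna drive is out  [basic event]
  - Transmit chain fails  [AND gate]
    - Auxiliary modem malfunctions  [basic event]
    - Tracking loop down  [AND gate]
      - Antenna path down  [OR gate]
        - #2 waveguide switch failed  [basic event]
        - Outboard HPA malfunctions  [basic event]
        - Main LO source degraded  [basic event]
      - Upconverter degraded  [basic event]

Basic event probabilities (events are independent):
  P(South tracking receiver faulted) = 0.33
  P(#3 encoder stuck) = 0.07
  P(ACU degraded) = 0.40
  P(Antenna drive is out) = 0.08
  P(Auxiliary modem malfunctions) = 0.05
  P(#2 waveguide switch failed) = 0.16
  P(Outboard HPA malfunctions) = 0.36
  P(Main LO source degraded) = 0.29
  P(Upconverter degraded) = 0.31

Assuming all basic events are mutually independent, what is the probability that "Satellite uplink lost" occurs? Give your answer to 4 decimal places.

0.6593

P(Modem stage unavailable) [OR] = 1 − (1−0.33) × (1−0.07) × (1−0.40) × (1−0.08) = 0.656049
P(Antenna path down) [OR] = 1 − (1−0.16) × (1−0.36) × (1−0.29) = 0.618304
P(Tracking loop down) [AND] = 0.618304 × 0.31 = 0.191674
P(Transmit chain fails) [AND] = 0.05 × 0.191674 = 0.009584
P(Satellite uplink lost) [OR] = 1 − (1−0.656049) × (1−0.009584) = 0.659345
Rounded to 4 decimal places: P(Satellite uplink lost) ≈ 0.6593.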